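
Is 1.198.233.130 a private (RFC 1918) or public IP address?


RFC 1918 private ranges:
  10.0.0.0/8 (10.0.0.0 - 10.255.255.255)
  172.16.0.0/12 (172.16.0.0 - 172.31.255.255)
  192.168.0.0/16 (192.168.0.0 - 192.168.255.255)
Public (not in any RFC 1918 range)


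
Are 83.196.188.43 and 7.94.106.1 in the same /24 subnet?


Mask: 255.255.255.0
83.196.188.43 AND mask = 83.196.188.0
7.94.106.1 AND mask = 7.94.106.0
No, different subnets (83.196.188.0 vs 7.94.106.0)


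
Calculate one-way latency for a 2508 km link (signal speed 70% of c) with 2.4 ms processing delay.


Speed = 0.7 * 3e5 km/s = 210000 km/s
Propagation delay = 2508 / 210000 = 0.0119 s = 11.9429 ms
Processing delay = 2.4 ms
Total one-way latency = 14.3429 ms


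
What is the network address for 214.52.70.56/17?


IP:   11010110.00110100.01000110.00111000
Mask: 11111111.11111111.10000000.00000000
AND operation:
Net:  11010110.00110100.00000000.00000000
Network: 214.52.0.0/17


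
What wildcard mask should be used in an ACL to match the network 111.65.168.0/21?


Subnet mask: 255.255.248.0
Wildcard = 255.255.255.255 - subnet mask
255 - 255 = 0
255 - 255 = 0
255 - 248 = 7
255 - 0 = 255
Wildcard: 0.0.7.255


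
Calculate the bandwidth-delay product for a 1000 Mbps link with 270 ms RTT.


BDP = bandwidth * RTT
= 1000 Mbps * 270 ms
= 1000 * 1e6 * 270 / 1000 bits
= 270000000 bits
= 33750000 bytes
= 32958.9844 KB
BDP = 270000000 bits (33750000 bytes)


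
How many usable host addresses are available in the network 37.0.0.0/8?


Host bits = 32 - 8 = 24
Total addresses = 2^24 = 16777216
Usable = total - 2 (network and broadcast)
Usable hosts: 16777214


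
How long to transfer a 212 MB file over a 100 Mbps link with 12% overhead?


Effective throughput = 100 * (1 - 12/100) = 88 Mbps
File size in Mb = 212 * 8 = 1696 Mb
Time = 1696 / 88
Time = 19.2727 seconds


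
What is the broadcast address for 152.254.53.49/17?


Network: 152.254.0.0/17
Host bits = 15
Set all host bits to 1:
Broadcast: 152.254.127.255


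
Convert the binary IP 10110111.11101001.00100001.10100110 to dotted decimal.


10110111 = 183
11101001 = 233
00100001 = 33
10100110 = 166
IP: 183.233.33.166


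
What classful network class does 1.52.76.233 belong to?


First octet: 1
Binary: 00000001
0xxxxxxx -> Class A (1-126)
Class A, default mask 255.0.0.0 (/8)


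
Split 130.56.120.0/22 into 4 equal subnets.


New prefix = 22 + 2 = 24
Each subnet has 256 addresses
  130.56.120.0/24
  130.56.121.0/24
  130.56.122.0/24
  130.56.123.0/24
Subnets: 130.56.120.0/24, 130.56.121.0/24, 130.56.122.0/24, 130.56.123.0/24


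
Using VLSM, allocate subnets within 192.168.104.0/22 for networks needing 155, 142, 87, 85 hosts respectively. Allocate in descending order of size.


155 hosts -> /24 (254 usable): 192.168.104.0/24
142 hosts -> /24 (254 usable): 192.168.105.0/24
87 hosts -> /25 (126 usable): 192.168.106.0/25
85 hosts -> /25 (126 usable): 192.168.106.128/25
Allocation: 192.168.104.0/24 (155 hosts, 254 usable); 192.168.105.0/24 (142 hosts, 254 usable); 192.168.106.0/25 (87 hosts, 126 usable); 192.168.106.128/25 (85 hosts, 126 usable)


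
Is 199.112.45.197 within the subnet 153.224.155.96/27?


Subnet network: 153.224.155.96
Test IP AND mask: 199.112.45.192
No, 199.112.45.197 is not in 153.224.155.96/27


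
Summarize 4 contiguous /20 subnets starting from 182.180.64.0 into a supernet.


Original prefix: /20
Number of subnets: 4 = 2^2
New prefix = 20 - 2 = 18
Supernet: 182.180.64.0/18


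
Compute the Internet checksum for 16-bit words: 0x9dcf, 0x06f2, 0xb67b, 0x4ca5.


Sum all words (with carry folding):
+ 0x9dcf = 0x9dcf
+ 0x06f2 = 0xa4c1
+ 0xb67b = 0x5b3d
+ 0x4ca5 = 0xa7e2
One's complement: ~0xa7e2
Checksum = 0x581d


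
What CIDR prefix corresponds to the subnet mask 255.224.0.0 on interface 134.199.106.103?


Binary: 11111111.11100000.00000000.00000000
Count leading 1s
Prefix: /11


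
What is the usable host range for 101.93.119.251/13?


Network: 101.88.0.0
Broadcast: 101.95.255.255
First usable = network + 1
Last usable = broadcast - 1
Range: 101.88.0.1 to 101.95.255.254


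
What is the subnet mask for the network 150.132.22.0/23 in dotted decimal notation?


/23 means 23 network bits, 9 host bits
Binary: 11111111111111111111111000000000
Mask: 255.255.254.0


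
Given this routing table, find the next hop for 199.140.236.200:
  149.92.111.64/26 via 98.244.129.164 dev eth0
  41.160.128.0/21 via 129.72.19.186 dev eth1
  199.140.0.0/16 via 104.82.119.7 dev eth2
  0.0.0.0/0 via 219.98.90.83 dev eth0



Longest prefix match for 199.140.236.200:
  /26 149.92.111.64: no
  /21 41.160.128.0: no
  /16 199.140.0.0: MATCH
  /0 0.0.0.0: MATCH
Selected: next-hop 104.82.119.7 via eth2 (matched /16)


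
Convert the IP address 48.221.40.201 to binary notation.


48 = 00110000
221 = 11011101
40 = 00101000
201 = 11001001
Binary: 00110000.11011101.00101000.11001001


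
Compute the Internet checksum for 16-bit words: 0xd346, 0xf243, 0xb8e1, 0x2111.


Sum all words (with carry folding):
+ 0xd346 = 0xd346
+ 0xf243 = 0xc58a
+ 0xb8e1 = 0x7e6c
+ 0x2111 = 0x9f7d
One's complement: ~0x9f7d
Checksum = 0x6082


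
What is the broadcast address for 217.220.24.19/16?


Network: 217.220.0.0/16
Host bits = 16
Set all host bits to 1:
Broadcast: 217.220.255.255


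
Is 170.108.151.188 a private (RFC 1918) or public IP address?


RFC 1918 private ranges:
  10.0.0.0/8 (10.0.0.0 - 10.255.255.255)
  172.16.0.0/12 (172.16.0.0 - 172.31.255.255)
  192.168.0.0/16 (192.168.0.0 - 192.168.255.255)
Public (not in any RFC 1918 range)


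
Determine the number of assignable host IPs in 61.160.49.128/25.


Host bits = 32 - 25 = 7
Total addresses = 2^7 = 128
Usable = total - 2 (network and broadcast)
Usable hosts: 126


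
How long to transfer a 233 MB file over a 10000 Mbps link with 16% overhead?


Effective throughput = 10000 * (1 - 16/100) = 8400 Mbps
File size in Mb = 233 * 8 = 1864 Mb
Time = 1864 / 8400
Time = 0.2219 seconds


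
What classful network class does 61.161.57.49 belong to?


First octet: 61
Binary: 00111101
0xxxxxxx -> Class A (1-126)
Class A, default mask 255.0.0.0 (/8)


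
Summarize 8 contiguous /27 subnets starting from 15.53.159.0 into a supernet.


Original prefix: /27
Number of subnets: 8 = 2^3
New prefix = 27 - 3 = 24
Supernet: 15.53.159.0/24


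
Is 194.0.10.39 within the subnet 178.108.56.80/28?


Subnet network: 178.108.56.80
Test IP AND mask: 194.0.10.32
No, 194.0.10.39 is not in 178.108.56.80/28


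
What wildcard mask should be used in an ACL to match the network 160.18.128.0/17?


Subnet mask: 255.255.128.0
Wildcard = 255.255.255.255 - subnet mask
255 - 255 = 0
255 - 255 = 0
255 - 128 = 127
255 - 0 = 255
Wildcard: 0.0.127.255


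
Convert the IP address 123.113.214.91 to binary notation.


123 = 01111011
113 = 01110001
214 = 11010110
91 = 01011011
Binary: 01111011.01110001.11010110.01011011


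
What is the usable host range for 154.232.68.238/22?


Network: 154.232.68.0
Broadcast: 154.232.71.255
First usable = network + 1
Last usable = broadcast - 1
Range: 154.232.68.1 to 154.232.71.254


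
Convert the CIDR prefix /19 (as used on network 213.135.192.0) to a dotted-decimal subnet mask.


/19 means 19 network bits, 13 host bits
Binary: 11111111111111111110000000000000
Mask: 255.255.224.0


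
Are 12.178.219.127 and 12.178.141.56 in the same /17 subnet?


Mask: 255.255.128.0
12.178.219.127 AND mask = 12.178.128.0
12.178.141.56 AND mask = 12.178.128.0
Yes, same subnet (12.178.128.0)


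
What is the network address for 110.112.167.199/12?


IP:   01101110.01110000.10100111.11000111
Mask: 11111111.11110000.00000000.00000000
AND operation:
Net:  01101110.01110000.00000000.00000000
Network: 110.112.0.0/12


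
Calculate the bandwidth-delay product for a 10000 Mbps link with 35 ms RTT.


BDP = bandwidth * RTT
= 10000 Mbps * 35 ms
= 10000 * 1e6 * 35 / 1000 bits
= 350000000 bits
= 43750000 bytes
= 42724.6094 KB
BDP = 350000000 bits (43750000 bytes)


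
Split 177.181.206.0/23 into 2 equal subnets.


New prefix = 23 + 1 = 24
Each subnet has 256 addresses
  177.181.206.0/24
  177.181.207.0/24
Subnets: 177.181.206.0/24, 177.181.207.0/24


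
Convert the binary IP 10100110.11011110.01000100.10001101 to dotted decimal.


10100110 = 166
11011110 = 222
01000100 = 68
10001101 = 141
IP: 166.222.68.141


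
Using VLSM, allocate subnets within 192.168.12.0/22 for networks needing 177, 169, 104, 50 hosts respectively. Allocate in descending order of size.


177 hosts -> /24 (254 usable): 192.168.12.0/24
169 hosts -> /24 (254 usable): 192.168.13.0/24
104 hosts -> /25 (126 usable): 192.168.14.0/25
50 hosts -> /26 (62 usable): 192.168.14.128/26
Allocation: 192.168.12.0/24 (177 hosts, 254 usable); 192.168.13.0/24 (169 hosts, 254 usable); 192.168.14.0/25 (104 hosts, 126 usable); 192.168.14.128/26 (50 hosts, 62 usable)


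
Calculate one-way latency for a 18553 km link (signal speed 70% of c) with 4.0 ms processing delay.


Speed = 0.7 * 3e5 km/s = 210000 km/s
Propagation delay = 18553 / 210000 = 0.0883 s = 88.3476 ms
Processing delay = 4.0 ms
Total one-way latency = 92.3476 ms


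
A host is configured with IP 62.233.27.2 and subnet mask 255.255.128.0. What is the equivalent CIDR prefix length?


Binary: 11111111.11111111.10000000.00000000
Count leading 1s
Prefix: /17


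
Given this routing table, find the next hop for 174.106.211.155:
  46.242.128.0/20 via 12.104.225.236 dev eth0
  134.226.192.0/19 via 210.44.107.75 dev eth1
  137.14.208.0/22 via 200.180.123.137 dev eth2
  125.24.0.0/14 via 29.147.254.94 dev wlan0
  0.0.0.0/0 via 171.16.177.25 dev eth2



Longest prefix match for 174.106.211.155:
  /20 46.242.128.0: no
  /19 134.226.192.0: no
  /22 137.14.208.0: no
  /14 125.24.0.0: no
  /0 0.0.0.0: MATCH
Selected: next-hop 171.16.177.25 via eth2 (matched /0)


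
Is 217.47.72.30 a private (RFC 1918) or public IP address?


RFC 1918 private ranges:
  10.0.0.0/8 (10.0.0.0 - 10.255.255.255)
  172.16.0.0/12 (172.16.0.0 - 172.31.255.255)
  192.168.0.0/16 (192.168.0.0 - 192.168.255.255)
Public (not in any RFC 1918 range)


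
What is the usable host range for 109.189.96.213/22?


Network: 109.189.96.0
Broadcast: 109.189.99.255
First usable = network + 1
Last usable = broadcast - 1
Range: 109.189.96.1 to 109.189.99.254


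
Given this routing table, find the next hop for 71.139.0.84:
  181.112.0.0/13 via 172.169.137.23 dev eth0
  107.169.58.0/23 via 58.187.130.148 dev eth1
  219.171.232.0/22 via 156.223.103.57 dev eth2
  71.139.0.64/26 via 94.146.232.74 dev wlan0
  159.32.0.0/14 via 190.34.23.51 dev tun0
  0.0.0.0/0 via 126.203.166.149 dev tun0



Longest prefix match for 71.139.0.84:
  /13 181.112.0.0: no
  /23 107.169.58.0: no
  /22 219.171.232.0: no
  /26 71.139.0.64: MATCH
  /14 159.32.0.0: no
  /0 0.0.0.0: MATCH
Selected: next-hop 94.146.232.74 via wlan0 (matched /26)


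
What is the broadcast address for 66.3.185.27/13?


Network: 66.0.0.0/13
Host bits = 19
Set all host bits to 1:
Broadcast: 66.7.255.255


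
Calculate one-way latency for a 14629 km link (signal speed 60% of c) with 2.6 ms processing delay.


Speed = 0.6 * 3e5 km/s = 180000 km/s
Propagation delay = 14629 / 180000 = 0.0813 s = 81.2722 ms
Processing delay = 2.6 ms
Total one-way latency = 83.8722 ms


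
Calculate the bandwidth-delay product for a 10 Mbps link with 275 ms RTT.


BDP = bandwidth * RTT
= 10 Mbps * 275 ms
= 10 * 1e6 * 275 / 1000 bits
= 2750000 bits
= 343750 bytes
= 335.6934 KB
BDP = 2750000 bits (343750 bytes)


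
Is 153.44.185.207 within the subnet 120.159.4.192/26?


Subnet network: 120.159.4.192
Test IP AND mask: 153.44.185.192
No, 153.44.185.207 is not in 120.159.4.192/26


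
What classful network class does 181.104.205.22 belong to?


First octet: 181
Binary: 10110101
10xxxxxx -> Class B (128-191)
Class B, default mask 255.255.0.0 (/16)


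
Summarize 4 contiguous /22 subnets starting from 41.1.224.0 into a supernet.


Original prefix: /22
Number of subnets: 4 = 2^2
New prefix = 22 - 2 = 20
Supernet: 41.1.224.0/20


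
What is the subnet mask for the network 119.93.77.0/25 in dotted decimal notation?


/25 means 25 network bits, 7 host bits
Binary: 11111111111111111111111110000000
Mask: 255.255.255.128


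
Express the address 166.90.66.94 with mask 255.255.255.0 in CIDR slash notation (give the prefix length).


Binary: 11111111.11111111.11111111.00000000
Count leading 1s
Prefix: /24


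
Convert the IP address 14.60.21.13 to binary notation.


14 = 00001110
60 = 00111100
21 = 00010101
13 = 00001101
Binary: 00001110.00111100.00010101.00001101


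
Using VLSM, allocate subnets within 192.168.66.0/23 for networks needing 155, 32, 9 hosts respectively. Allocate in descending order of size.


155 hosts -> /24 (254 usable): 192.168.66.0/24
32 hosts -> /26 (62 usable): 192.168.67.0/26
9 hosts -> /28 (14 usable): 192.168.67.64/28
Allocation: 192.168.66.0/24 (155 hosts, 254 usable); 192.168.67.0/26 (32 hosts, 62 usable); 192.168.67.64/28 (9 hosts, 14 usable)


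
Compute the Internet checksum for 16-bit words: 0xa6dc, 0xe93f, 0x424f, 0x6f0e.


Sum all words (with carry folding):
+ 0xa6dc = 0xa6dc
+ 0xe93f = 0x901c
+ 0x424f = 0xd26b
+ 0x6f0e = 0x417a
One's complement: ~0x417a
Checksum = 0xbe85


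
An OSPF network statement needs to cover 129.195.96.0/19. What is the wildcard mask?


Subnet mask: 255.255.224.0
Wildcard = 255.255.255.255 - subnet mask
255 - 255 = 0
255 - 255 = 0
255 - 224 = 31
255 - 0 = 255
Wildcard: 0.0.31.255


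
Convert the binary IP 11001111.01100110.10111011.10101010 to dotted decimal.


11001111 = 207
01100110 = 102
10111011 = 187
10101010 = 170
IP: 207.102.187.170


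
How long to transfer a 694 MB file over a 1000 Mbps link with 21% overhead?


Effective throughput = 1000 * (1 - 21/100) = 790 Mbps
File size in Mb = 694 * 8 = 5552 Mb
Time = 5552 / 790
Time = 7.0278 seconds


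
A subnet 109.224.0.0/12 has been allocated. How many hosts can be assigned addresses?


Host bits = 32 - 12 = 20
Total addresses = 2^20 = 1048576
Usable = total - 2 (network and broadcast)
Usable hosts: 1048574


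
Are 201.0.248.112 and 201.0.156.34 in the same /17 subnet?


Mask: 255.255.128.0
201.0.248.112 AND mask = 201.0.128.0
201.0.156.34 AND mask = 201.0.128.0
Yes, same subnet (201.0.128.0)


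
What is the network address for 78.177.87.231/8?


IP:   01001110.10110001.01010111.11100111
Mask: 11111111.00000000.00000000.00000000
AND operation:
Net:  01001110.00000000.00000000.00000000
Network: 78.0.0.0/8


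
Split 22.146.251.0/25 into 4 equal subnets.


New prefix = 25 + 2 = 27
Each subnet has 32 addresses
  22.146.251.0/27
  22.146.251.32/27
  22.146.251.64/27
  22.146.251.96/27
Subnets: 22.146.251.0/27, 22.146.251.32/27, 22.146.251.64/27, 22.146.251.96/27


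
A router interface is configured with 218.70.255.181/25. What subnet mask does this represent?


/25 means 25 network bits, 7 host bits
Binary: 11111111111111111111111110000000
Mask: 255.255.255.128


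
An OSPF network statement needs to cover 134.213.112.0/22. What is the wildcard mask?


Subnet mask: 255.255.252.0
Wildcard = 255.255.255.255 - subnet mask
255 - 255 = 0
255 - 255 = 0
255 - 252 = 3
255 - 0 = 255
Wildcard: 0.0.3.255


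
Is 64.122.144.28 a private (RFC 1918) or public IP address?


RFC 1918 private ranges:
  10.0.0.0/8 (10.0.0.0 - 10.255.255.255)
  172.16.0.0/12 (172.16.0.0 - 172.31.255.255)
  192.168.0.0/16 (192.168.0.0 - 192.168.255.255)
Public (not in any RFC 1918 range)


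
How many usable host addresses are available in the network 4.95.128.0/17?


Host bits = 32 - 17 = 15
Total addresses = 2^15 = 32768
Usable = total - 2 (network and broadcast)
Usable hosts: 32766


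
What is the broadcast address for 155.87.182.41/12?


Network: 155.80.0.0/12
Host bits = 20
Set all host bits to 1:
Broadcast: 155.95.255.255


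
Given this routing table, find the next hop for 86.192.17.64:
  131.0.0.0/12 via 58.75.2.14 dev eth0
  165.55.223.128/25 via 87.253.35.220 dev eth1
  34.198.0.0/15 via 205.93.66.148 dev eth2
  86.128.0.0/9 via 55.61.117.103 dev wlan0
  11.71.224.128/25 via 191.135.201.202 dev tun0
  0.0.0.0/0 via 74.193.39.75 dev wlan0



Longest prefix match for 86.192.17.64:
  /12 131.0.0.0: no
  /25 165.55.223.128: no
  /15 34.198.0.0: no
  /9 86.128.0.0: MATCH
  /25 11.71.224.128: no
  /0 0.0.0.0: MATCH
Selected: next-hop 55.61.117.103 via wlan0 (matched /9)


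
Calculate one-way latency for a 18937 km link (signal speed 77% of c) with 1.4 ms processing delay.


Speed = 0.77 * 3e5 km/s = 231000 km/s
Propagation delay = 18937 / 231000 = 0.082 s = 81.9784 ms
Processing delay = 1.4 ms
Total one-way latency = 83.3784 ms


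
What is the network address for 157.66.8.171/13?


IP:   10011101.01000010.00001000.10101011
Mask: 11111111.11111000.00000000.00000000
AND operation:
Net:  10011101.01000000.00000000.00000000
Network: 157.64.0.0/13


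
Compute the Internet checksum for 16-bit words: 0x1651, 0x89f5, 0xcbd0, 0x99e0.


Sum all words (with carry folding):
+ 0x1651 = 0x1651
+ 0x89f5 = 0xa046
+ 0xcbd0 = 0x6c17
+ 0x99e0 = 0x05f8
One's complement: ~0x05f8
Checksum = 0xfa07


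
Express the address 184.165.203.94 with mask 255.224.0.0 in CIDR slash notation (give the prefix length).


Binary: 11111111.11100000.00000000.00000000
Count leading 1s
Prefix: /11


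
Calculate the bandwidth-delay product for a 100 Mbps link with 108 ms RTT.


BDP = bandwidth * RTT
= 100 Mbps * 108 ms
= 100 * 1e6 * 108 / 1000 bits
= 10800000 bits
= 1350000 bytes
= 1318.3594 KB
BDP = 10800000 bits (1350000 bytes)


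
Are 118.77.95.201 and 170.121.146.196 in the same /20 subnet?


Mask: 255.255.240.0
118.77.95.201 AND mask = 118.77.80.0
170.121.146.196 AND mask = 170.121.144.0
No, different subnets (118.77.80.0 vs 170.121.144.0)


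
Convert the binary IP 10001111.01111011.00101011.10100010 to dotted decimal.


10001111 = 143
01111011 = 123
00101011 = 43
10100010 = 162
IP: 143.123.43.162


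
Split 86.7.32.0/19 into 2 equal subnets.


New prefix = 19 + 1 = 20
Each subnet has 4096 addresses
  86.7.32.0/20
  86.7.48.0/20
Subnets: 86.7.32.0/20, 86.7.48.0/20


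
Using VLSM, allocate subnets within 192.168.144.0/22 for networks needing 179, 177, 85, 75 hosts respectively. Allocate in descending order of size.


179 hosts -> /24 (254 usable): 192.168.144.0/24
177 hosts -> /24 (254 usable): 192.168.145.0/24
85 hosts -> /25 (126 usable): 192.168.146.0/25
75 hosts -> /25 (126 usable): 192.168.146.128/25
Allocation: 192.168.144.0/24 (179 hosts, 254 usable); 192.168.145.0/24 (177 hosts, 254 usable); 192.168.146.0/25 (85 hosts, 126 usable); 192.168.146.128/25 (75 hosts, 126 usable)


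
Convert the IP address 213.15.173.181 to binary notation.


213 = 11010101
15 = 00001111
173 = 10101101
181 = 10110101
Binary: 11010101.00001111.10101101.10110101


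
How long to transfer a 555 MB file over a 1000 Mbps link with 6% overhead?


Effective throughput = 1000 * (1 - 6/100) = 940 Mbps
File size in Mb = 555 * 8 = 4440 Mb
Time = 4440 / 940
Time = 4.7234 seconds


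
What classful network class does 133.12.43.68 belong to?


First octet: 133
Binary: 10000101
10xxxxxx -> Class B (128-191)
Class B, default mask 255.255.0.0 (/16)


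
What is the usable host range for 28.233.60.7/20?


Network: 28.233.48.0
Broadcast: 28.233.63.255
First usable = network + 1
Last usable = broadcast - 1
Range: 28.233.48.1 to 28.233.63.254


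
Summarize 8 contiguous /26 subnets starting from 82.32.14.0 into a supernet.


Original prefix: /26
Number of subnets: 8 = 2^3
New prefix = 26 - 3 = 23
Supernet: 82.32.14.0/23


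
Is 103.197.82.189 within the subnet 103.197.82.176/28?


Subnet network: 103.197.82.176
Test IP AND mask: 103.197.82.176
Yes, 103.197.82.189 is in 103.197.82.176/28


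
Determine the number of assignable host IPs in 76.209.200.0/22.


Host bits = 32 - 22 = 10
Total addresses = 2^10 = 1024
Usable = total - 2 (network and broadcast)
Usable hosts: 1022


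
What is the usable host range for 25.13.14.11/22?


Network: 25.13.12.0
Broadcast: 25.13.15.255
First usable = network + 1
Last usable = broadcast - 1
Range: 25.13.12.1 to 25.13.15.254


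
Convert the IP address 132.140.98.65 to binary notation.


132 = 10000100
140 = 10001100
98 = 01100010
65 = 01000001
Binary: 10000100.10001100.01100010.01000001


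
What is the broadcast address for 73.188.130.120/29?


Network: 73.188.130.120/29
Host bits = 3
Set all host bits to 1:
Broadcast: 73.188.130.127


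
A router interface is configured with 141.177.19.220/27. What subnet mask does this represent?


/27 means 27 network bits, 5 host bits
Binary: 11111111111111111111111111100000
Mask: 255.255.255.224


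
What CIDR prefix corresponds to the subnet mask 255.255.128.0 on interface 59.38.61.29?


Binary: 11111111.11111111.10000000.00000000
Count leading 1s
Prefix: /17


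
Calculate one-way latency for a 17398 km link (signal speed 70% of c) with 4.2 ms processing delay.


Speed = 0.7 * 3e5 km/s = 210000 km/s
Propagation delay = 17398 / 210000 = 0.0828 s = 82.8476 ms
Processing delay = 4.2 ms
Total one-way latency = 87.0476 ms


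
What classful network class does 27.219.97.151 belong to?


First octet: 27
Binary: 00011011
0xxxxxxx -> Class A (1-126)
Class A, default mask 255.0.0.0 (/8)


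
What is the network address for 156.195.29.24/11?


IP:   10011100.11000011.00011101.00011000
Mask: 11111111.11100000.00000000.00000000
AND operation:
Net:  10011100.11000000.00000000.00000000
Network: 156.192.0.0/11


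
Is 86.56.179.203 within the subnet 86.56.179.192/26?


Subnet network: 86.56.179.192
Test IP AND mask: 86.56.179.192
Yes, 86.56.179.203 is in 86.56.179.192/26


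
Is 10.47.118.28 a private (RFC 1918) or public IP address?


RFC 1918 private ranges:
  10.0.0.0/8 (10.0.0.0 - 10.255.255.255)
  172.16.0.0/12 (172.16.0.0 - 172.31.255.255)
  192.168.0.0/16 (192.168.0.0 - 192.168.255.255)
Private (in 10.0.0.0/8)


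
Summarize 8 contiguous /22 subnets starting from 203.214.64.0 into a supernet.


Original prefix: /22
Number of subnets: 8 = 2^3
New prefix = 22 - 3 = 19
Supernet: 203.214.64.0/19


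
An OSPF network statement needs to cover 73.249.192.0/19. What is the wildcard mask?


Subnet mask: 255.255.224.0
Wildcard = 255.255.255.255 - subnet mask
255 - 255 = 0
255 - 255 = 0
255 - 224 = 31
255 - 0 = 255
Wildcard: 0.0.31.255


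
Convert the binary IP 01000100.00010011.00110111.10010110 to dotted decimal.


01000100 = 68
00010011 = 19
00110111 = 55
10010110 = 150
IP: 68.19.55.150


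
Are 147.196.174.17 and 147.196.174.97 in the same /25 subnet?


Mask: 255.255.255.128
147.196.174.17 AND mask = 147.196.174.0
147.196.174.97 AND mask = 147.196.174.0
Yes, same subnet (147.196.174.0)


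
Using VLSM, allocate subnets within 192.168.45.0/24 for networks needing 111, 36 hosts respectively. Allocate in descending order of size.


111 hosts -> /25 (126 usable): 192.168.45.0/25
36 hosts -> /26 (62 usable): 192.168.45.128/26
Allocation: 192.168.45.0/25 (111 hosts, 126 usable); 192.168.45.128/26 (36 hosts, 62 usable)


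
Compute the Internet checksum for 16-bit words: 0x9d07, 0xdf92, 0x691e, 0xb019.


Sum all words (with carry folding):
+ 0x9d07 = 0x9d07
+ 0xdf92 = 0x7c9a
+ 0x691e = 0xe5b8
+ 0xb019 = 0x95d2
One's complement: ~0x95d2
Checksum = 0x6a2d


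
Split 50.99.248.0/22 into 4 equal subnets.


New prefix = 22 + 2 = 24
Each subnet has 256 addresses
  50.99.248.0/24
  50.99.249.0/24
  50.99.250.0/24
  50.99.251.0/24
Subnets: 50.99.248.0/24, 50.99.249.0/24, 50.99.250.0/24, 50.99.251.0/24


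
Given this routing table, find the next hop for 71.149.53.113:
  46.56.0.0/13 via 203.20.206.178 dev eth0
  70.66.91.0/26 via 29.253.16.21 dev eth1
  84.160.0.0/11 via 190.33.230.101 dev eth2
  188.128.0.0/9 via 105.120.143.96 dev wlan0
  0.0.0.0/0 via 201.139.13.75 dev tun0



Longest prefix match for 71.149.53.113:
  /13 46.56.0.0: no
  /26 70.66.91.0: no
  /11 84.160.0.0: no
  /9 188.128.0.0: no
  /0 0.0.0.0: MATCH
Selected: next-hop 201.139.13.75 via tun0 (matched /0)


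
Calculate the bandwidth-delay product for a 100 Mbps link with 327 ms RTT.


BDP = bandwidth * RTT
= 100 Mbps * 327 ms
= 100 * 1e6 * 327 / 1000 bits
= 32700000 bits
= 4087500 bytes
= 3991.6992 KB
BDP = 32700000 bits (4087500 bytes)


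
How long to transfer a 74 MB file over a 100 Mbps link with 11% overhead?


Effective throughput = 100 * (1 - 11/100) = 89 Mbps
File size in Mb = 74 * 8 = 592 Mb
Time = 592 / 89
Time = 6.6517 seconds


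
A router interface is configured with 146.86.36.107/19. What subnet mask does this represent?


/19 means 19 network bits, 13 host bits
Binary: 11111111111111111110000000000000
Mask: 255.255.224.0


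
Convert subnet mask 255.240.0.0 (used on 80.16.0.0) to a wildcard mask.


Subnet mask: 255.240.0.0
Wildcard = 255.255.255.255 - subnet mask
255 - 255 = 0
255 - 240 = 15
255 - 0 = 255
255 - 0 = 255
Wildcard: 0.15.255.255


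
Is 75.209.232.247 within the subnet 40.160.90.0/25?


Subnet network: 40.160.90.0
Test IP AND mask: 75.209.232.128
No, 75.209.232.247 is not in 40.160.90.0/25


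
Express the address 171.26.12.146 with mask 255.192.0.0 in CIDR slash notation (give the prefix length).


Binary: 11111111.11000000.00000000.00000000
Count leading 1s
Prefix: /10


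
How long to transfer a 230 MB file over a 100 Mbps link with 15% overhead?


Effective throughput = 100 * (1 - 15/100) = 85 Mbps
File size in Mb = 230 * 8 = 1840 Mb
Time = 1840 / 85
Time = 21.6471 seconds


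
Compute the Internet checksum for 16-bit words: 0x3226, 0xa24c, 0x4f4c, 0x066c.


Sum all words (with carry folding):
+ 0x3226 = 0x3226
+ 0xa24c = 0xd472
+ 0x4f4c = 0x23bf
+ 0x066c = 0x2a2b
One's complement: ~0x2a2b
Checksum = 0xd5d4


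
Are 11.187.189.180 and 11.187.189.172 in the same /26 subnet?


Mask: 255.255.255.192
11.187.189.180 AND mask = 11.187.189.128
11.187.189.172 AND mask = 11.187.189.128
Yes, same subnet (11.187.189.128)


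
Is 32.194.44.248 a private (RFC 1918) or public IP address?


RFC 1918 private ranges:
  10.0.0.0/8 (10.0.0.0 - 10.255.255.255)
  172.16.0.0/12 (172.16.0.0 - 172.31.255.255)
  192.168.0.0/16 (192.168.0.0 - 192.168.255.255)
Public (not in any RFC 1918 range)


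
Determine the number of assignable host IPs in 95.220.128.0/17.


Host bits = 32 - 17 = 15
Total addresses = 2^15 = 32768
Usable = total - 2 (network and broadcast)
Usable hosts: 32766


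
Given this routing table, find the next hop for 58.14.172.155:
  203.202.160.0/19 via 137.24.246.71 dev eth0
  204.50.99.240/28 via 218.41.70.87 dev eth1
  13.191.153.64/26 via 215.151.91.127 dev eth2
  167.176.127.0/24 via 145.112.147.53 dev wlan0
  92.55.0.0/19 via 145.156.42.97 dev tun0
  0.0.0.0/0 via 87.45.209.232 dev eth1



Longest prefix match for 58.14.172.155:
  /19 203.202.160.0: no
  /28 204.50.99.240: no
  /26 13.191.153.64: no
  /24 167.176.127.0: no
  /19 92.55.0.0: no
  /0 0.0.0.0: MATCH
Selected: next-hop 87.45.209.232 via eth1 (matched /0)


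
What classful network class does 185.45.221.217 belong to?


First octet: 185
Binary: 10111001
10xxxxxx -> Class B (128-191)
Class B, default mask 255.255.0.0 (/16)


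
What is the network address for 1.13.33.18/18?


IP:   00000001.00001101.00100001.00010010
Mask: 11111111.11111111.11000000.00000000
AND operation:
Net:  00000001.00001101.00000000.00000000
Network: 1.13.0.0/18


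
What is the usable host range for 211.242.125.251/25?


Network: 211.242.125.128
Broadcast: 211.242.125.255
First usable = network + 1
Last usable = broadcast - 1
Range: 211.242.125.129 to 211.242.125.254


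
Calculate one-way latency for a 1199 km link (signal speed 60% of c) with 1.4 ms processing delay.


Speed = 0.6 * 3e5 km/s = 180000 km/s
Propagation delay = 1199 / 180000 = 0.0067 s = 6.6611 ms
Processing delay = 1.4 ms
Total one-way latency = 8.0611 ms


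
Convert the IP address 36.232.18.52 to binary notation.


36 = 00100100
232 = 11101000
18 = 00010010
52 = 00110100
Binary: 00100100.11101000.00010010.00110100


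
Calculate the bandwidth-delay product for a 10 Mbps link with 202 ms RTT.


BDP = bandwidth * RTT
= 10 Mbps * 202 ms
= 10 * 1e6 * 202 / 1000 bits
= 2020000 bits
= 252500 bytes
= 246.582 KB
BDP = 2020000 bits (252500 bytes)


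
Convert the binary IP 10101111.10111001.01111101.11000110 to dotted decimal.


10101111 = 175
10111001 = 185
01111101 = 125
11000110 = 198
IP: 175.185.125.198


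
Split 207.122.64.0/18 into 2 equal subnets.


New prefix = 18 + 1 = 19
Each subnet has 8192 addresses
  207.122.64.0/19
  207.122.96.0/19
Subnets: 207.122.64.0/19, 207.122.96.0/19


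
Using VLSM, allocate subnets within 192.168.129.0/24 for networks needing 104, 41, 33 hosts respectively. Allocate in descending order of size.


104 hosts -> /25 (126 usable): 192.168.129.0/25
41 hosts -> /26 (62 usable): 192.168.129.128/26
33 hosts -> /26 (62 usable): 192.168.129.192/26
Allocation: 192.168.129.0/25 (104 hosts, 126 usable); 192.168.129.128/26 (41 hosts, 62 usable); 192.168.129.192/26 (33 hosts, 62 usable)


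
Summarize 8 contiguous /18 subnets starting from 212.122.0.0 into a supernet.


Original prefix: /18
Number of subnets: 8 = 2^3
New prefix = 18 - 3 = 15
Supernet: 212.122.0.0/15


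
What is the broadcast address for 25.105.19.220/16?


Network: 25.105.0.0/16
Host bits = 16
Set all host bits to 1:
Broadcast: 25.105.255.255


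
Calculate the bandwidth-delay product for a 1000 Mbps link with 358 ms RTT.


BDP = bandwidth * RTT
= 1000 Mbps * 358 ms
= 1000 * 1e6 * 358 / 1000 bits
= 358000000 bits
= 44750000 bytes
= 43701.1719 KB
BDP = 358000000 bits (44750000 bytes)


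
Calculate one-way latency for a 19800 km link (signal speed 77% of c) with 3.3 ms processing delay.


Speed = 0.77 * 3e5 km/s = 231000 km/s
Propagation delay = 19800 / 231000 = 0.0857 s = 85.7143 ms
Processing delay = 3.3 ms
Total one-way latency = 89.0143 ms


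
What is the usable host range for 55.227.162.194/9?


Network: 55.128.0.0
Broadcast: 55.255.255.255
First usable = network + 1
Last usable = broadcast - 1
Range: 55.128.0.1 to 55.255.255.254


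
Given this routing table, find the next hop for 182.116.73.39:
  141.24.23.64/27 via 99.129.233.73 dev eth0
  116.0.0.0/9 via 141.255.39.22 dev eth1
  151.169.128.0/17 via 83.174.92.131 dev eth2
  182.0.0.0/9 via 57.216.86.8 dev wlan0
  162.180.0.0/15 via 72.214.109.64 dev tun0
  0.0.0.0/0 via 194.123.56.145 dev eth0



Longest prefix match for 182.116.73.39:
  /27 141.24.23.64: no
  /9 116.0.0.0: no
  /17 151.169.128.0: no
  /9 182.0.0.0: MATCH
  /15 162.180.0.0: no
  /0 0.0.0.0: MATCH
Selected: next-hop 57.216.86.8 via wlan0 (matched /9)


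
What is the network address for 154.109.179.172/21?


IP:   10011010.01101101.10110011.10101100
Mask: 11111111.11111111.11111000.00000000
AND operation:
Net:  10011010.01101101.10110000.00000000
Network: 154.109.176.0/21


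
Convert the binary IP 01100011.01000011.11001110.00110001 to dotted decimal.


01100011 = 99
01000011 = 67
11001110 = 206
00110001 = 49
IP: 99.67.206.49


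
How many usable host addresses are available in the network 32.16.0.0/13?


Host bits = 32 - 13 = 19
Total addresses = 2^19 = 524288
Usable = total - 2 (network and broadcast)
Usable hosts: 524286


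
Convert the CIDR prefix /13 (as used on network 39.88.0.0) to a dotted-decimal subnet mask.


/13 means 13 network bits, 19 host bits
Binary: 11111111111110000000000000000000
Mask: 255.248.0.0


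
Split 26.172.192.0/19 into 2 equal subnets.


New prefix = 19 + 1 = 20
Each subnet has 4096 addresses
  26.172.192.0/20
  26.172.208.0/20
Subnets: 26.172.192.0/20, 26.172.208.0/20


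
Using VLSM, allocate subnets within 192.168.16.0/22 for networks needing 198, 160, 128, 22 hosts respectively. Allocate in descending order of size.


198 hosts -> /24 (254 usable): 192.168.16.0/24
160 hosts -> /24 (254 usable): 192.168.17.0/24
128 hosts -> /24 (254 usable): 192.168.18.0/24
22 hosts -> /27 (30 usable): 192.168.19.0/27
Allocation: 192.168.16.0/24 (198 hosts, 254 usable); 192.168.17.0/24 (160 hosts, 254 usable); 192.168.18.0/24 (128 hosts, 254 usable); 192.168.19.0/27 (22 hosts, 30 usable)


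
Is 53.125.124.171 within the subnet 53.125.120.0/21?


Subnet network: 53.125.120.0
Test IP AND mask: 53.125.120.0
Yes, 53.125.124.171 is in 53.125.120.0/21


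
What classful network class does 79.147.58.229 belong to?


First octet: 79
Binary: 01001111
0xxxxxxx -> Class A (1-126)
Class A, default mask 255.0.0.0 (/8)


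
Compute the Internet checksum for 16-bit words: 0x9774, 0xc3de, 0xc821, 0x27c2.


Sum all words (with carry folding):
+ 0x9774 = 0x9774
+ 0xc3de = 0x5b53
+ 0xc821 = 0x2375
+ 0x27c2 = 0x4b37
One's complement: ~0x4b37
Checksum = 0xb4c8


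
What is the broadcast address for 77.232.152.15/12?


Network: 77.224.0.0/12
Host bits = 20
Set all host bits to 1:
Broadcast: 77.239.255.255


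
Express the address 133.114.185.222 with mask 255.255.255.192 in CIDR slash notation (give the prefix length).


Binary: 11111111.11111111.11111111.11000000
Count leading 1s
Prefix: /26


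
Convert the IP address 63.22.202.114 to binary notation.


63 = 00111111
22 = 00010110
202 = 11001010
114 = 01110010
Binary: 00111111.00010110.11001010.01110010


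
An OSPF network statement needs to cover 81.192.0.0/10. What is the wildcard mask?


Subnet mask: 255.192.0.0
Wildcard = 255.255.255.255 - subnet mask
255 - 255 = 0
255 - 192 = 63
255 - 0 = 255
255 - 0 = 255
Wildcard: 0.63.255.255


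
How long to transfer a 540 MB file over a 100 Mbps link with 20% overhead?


Effective throughput = 100 * (1 - 20/100) = 80 Mbps
File size in Mb = 540 * 8 = 4320 Mb
Time = 4320 / 80
Time = 54 seconds


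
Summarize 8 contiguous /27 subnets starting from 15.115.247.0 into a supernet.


Original prefix: /27
Number of subnets: 8 = 2^3
New prefix = 27 - 3 = 24
Supernet: 15.115.247.0/24


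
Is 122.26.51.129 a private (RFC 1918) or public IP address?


RFC 1918 private ranges:
  10.0.0.0/8 (10.0.0.0 - 10.255.255.255)
  172.16.0.0/12 (172.16.0.0 - 172.31.255.255)
  192.168.0.0/16 (192.168.0.0 - 192.168.255.255)
Public (not in any RFC 1918 range)


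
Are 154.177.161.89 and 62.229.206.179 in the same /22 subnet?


Mask: 255.255.252.0
154.177.161.89 AND mask = 154.177.160.0
62.229.206.179 AND mask = 62.229.204.0
No, different subnets (154.177.160.0 vs 62.229.204.0)


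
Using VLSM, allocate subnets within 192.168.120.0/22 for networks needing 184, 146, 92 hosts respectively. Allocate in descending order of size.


184 hosts -> /24 (254 usable): 192.168.120.0/24
146 hosts -> /24 (254 usable): 192.168.121.0/24
92 hosts -> /25 (126 usable): 192.168.122.0/25
Allocation: 192.168.120.0/24 (184 hosts, 254 usable); 192.168.121.0/24 (146 hosts, 254 usable); 192.168.122.0/25 (92 hosts, 126 usable)


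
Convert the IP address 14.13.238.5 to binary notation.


14 = 00001110
13 = 00001101
238 = 11101110
5 = 00000101
Binary: 00001110.00001101.11101110.00000101


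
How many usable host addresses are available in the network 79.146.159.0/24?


Host bits = 32 - 24 = 8
Total addresses = 2^8 = 256
Usable = total - 2 (network and broadcast)
Usable hosts: 254


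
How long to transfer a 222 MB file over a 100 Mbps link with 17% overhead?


Effective throughput = 100 * (1 - 17/100) = 83 Mbps
File size in Mb = 222 * 8 = 1776 Mb
Time = 1776 / 83
Time = 21.3976 seconds


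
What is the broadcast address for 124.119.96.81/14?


Network: 124.116.0.0/14
Host bits = 18
Set all host bits to 1:
Broadcast: 124.119.255.255


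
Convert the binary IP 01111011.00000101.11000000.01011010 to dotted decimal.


01111011 = 123
00000101 = 5
11000000 = 192
01011010 = 90
IP: 123.5.192.90


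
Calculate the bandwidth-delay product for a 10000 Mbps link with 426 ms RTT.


BDP = bandwidth * RTT
= 10000 Mbps * 426 ms
= 10000 * 1e6 * 426 / 1000 bits
= 4260000000 bits
= 532500000 bytes
= 520019.5312 KB
BDP = 4260000000 bits (532500000 bytes)


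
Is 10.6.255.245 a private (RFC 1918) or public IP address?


RFC 1918 private ranges:
  10.0.0.0/8 (10.0.0.0 - 10.255.255.255)
  172.16.0.0/12 (172.16.0.0 - 172.31.255.255)
  192.168.0.0/16 (192.168.0.0 - 192.168.255.255)
Private (in 10.0.0.0/8)


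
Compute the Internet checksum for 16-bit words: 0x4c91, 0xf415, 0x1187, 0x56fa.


Sum all words (with carry folding):
+ 0x4c91 = 0x4c91
+ 0xf415 = 0x40a7
+ 0x1187 = 0x522e
+ 0x56fa = 0xa928
One's complement: ~0xa928
Checksum = 0x56d7


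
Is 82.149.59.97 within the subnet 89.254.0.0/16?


Subnet network: 89.254.0.0
Test IP AND mask: 82.149.0.0
No, 82.149.59.97 is not in 89.254.0.0/16


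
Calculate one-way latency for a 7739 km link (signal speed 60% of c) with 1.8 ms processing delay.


Speed = 0.6 * 3e5 km/s = 180000 km/s
Propagation delay = 7739 / 180000 = 0.043 s = 42.9944 ms
Processing delay = 1.8 ms
Total one-way latency = 44.7944 ms


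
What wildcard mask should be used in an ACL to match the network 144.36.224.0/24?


Subnet mask: 255.255.255.0
Wildcard = 255.255.255.255 - subnet mask
255 - 255 = 0
255 - 255 = 0
255 - 255 = 0
255 - 0 = 255
Wildcard: 0.0.0.255


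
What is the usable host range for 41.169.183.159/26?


Network: 41.169.183.128
Broadcast: 41.169.183.191
First usable = network + 1
Last usable = broadcast - 1
Range: 41.169.183.129 to 41.169.183.190


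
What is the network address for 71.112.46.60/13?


IP:   01000111.01110000.00101110.00111100
Mask: 11111111.11111000.00000000.00000000
AND operation:
Net:  01000111.01110000.00000000.00000000
Network: 71.112.0.0/13


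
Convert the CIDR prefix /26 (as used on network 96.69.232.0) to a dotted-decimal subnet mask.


/26 means 26 network bits, 6 host bits
Binary: 11111111111111111111111111000000
Mask: 255.255.255.192


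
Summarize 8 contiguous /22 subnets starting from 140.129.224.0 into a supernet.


Original prefix: /22
Number of subnets: 8 = 2^3
New prefix = 22 - 3 = 19
Supernet: 140.129.224.0/19


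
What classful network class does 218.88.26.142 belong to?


First octet: 218
Binary: 11011010
110xxxxx -> Class C (192-223)
Class C, default mask 255.255.255.0 (/24)


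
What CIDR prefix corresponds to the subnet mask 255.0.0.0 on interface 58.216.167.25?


Binary: 11111111.00000000.00000000.00000000
Count leading 1s
Prefix: /8


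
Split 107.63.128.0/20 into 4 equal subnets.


New prefix = 20 + 2 = 22
Each subnet has 1024 addresses
  107.63.128.0/22
  107.63.132.0/22
  107.63.136.0/22
  107.63.140.0/22
Subnets: 107.63.128.0/22, 107.63.132.0/22, 107.63.136.0/22, 107.63.140.0/22


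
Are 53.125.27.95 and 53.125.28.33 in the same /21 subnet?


Mask: 255.255.248.0
53.125.27.95 AND mask = 53.125.24.0
53.125.28.33 AND mask = 53.125.24.0
Yes, same subnet (53.125.24.0)


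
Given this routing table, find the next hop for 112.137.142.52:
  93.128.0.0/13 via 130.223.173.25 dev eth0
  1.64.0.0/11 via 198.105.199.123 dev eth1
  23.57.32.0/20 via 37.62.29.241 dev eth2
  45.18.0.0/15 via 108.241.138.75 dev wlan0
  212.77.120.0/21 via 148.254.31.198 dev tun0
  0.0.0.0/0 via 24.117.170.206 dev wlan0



Longest prefix match for 112.137.142.52:
  /13 93.128.0.0: no
  /11 1.64.0.0: no
  /20 23.57.32.0: no
  /15 45.18.0.0: no
  /21 212.77.120.0: no
  /0 0.0.0.0: MATCH
Selected: next-hop 24.117.170.206 via wlan0 (matched /0)


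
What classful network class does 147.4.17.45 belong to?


First octet: 147
Binary: 10010011
10xxxxxx -> Class B (128-191)
Class B, default mask 255.255.0.0 (/16)
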